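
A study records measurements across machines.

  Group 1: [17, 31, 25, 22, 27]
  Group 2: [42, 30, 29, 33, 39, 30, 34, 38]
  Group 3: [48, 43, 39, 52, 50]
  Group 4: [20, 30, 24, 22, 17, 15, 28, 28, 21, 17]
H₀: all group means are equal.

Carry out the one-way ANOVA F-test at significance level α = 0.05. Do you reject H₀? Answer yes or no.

reject H₀: yes

Group means [24.40, 34.38, 46.40, 22.20], grand mean 30.393
SSB = Σnᵢ(x̄ᵢ−x̄)² = 2258.804; SSW = ΣΣ(x−x̄ᵢ)² = 629.875
MSB = 2258.804/3 = 752.9345; MSW = 629.875/24 = 26.2448
F = MSB/MSW = 28.6889
df = (3, 24)
p-value (upper-tail) = 0.00000
At α=0.05: p < α → reject H₀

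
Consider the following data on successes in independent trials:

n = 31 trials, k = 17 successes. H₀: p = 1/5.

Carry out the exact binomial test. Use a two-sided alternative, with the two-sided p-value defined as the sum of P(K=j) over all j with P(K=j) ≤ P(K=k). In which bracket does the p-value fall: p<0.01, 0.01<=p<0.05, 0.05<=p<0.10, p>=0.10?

Exact binomial: n=31, k=17, p₀=1/5=0.2000
P(X=j) = C(n,j)·p₀^j·(1−p₀)^(n−j); p = Σ P(X=j) over j with P(X=j) ≤ P(X=17)
p-value (two-sided) = 0.00002
→ bracket: p<0.01

p-value bracket: p<0.01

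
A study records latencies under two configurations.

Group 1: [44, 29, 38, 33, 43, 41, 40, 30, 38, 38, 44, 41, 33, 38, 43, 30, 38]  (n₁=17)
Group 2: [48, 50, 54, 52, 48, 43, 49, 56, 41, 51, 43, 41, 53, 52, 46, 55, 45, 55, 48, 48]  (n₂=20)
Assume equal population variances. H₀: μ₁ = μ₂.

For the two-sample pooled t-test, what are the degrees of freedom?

degrees of freedom = 35

df = n₁ + n₂ − 2 = 17 + 20 − 2 = 35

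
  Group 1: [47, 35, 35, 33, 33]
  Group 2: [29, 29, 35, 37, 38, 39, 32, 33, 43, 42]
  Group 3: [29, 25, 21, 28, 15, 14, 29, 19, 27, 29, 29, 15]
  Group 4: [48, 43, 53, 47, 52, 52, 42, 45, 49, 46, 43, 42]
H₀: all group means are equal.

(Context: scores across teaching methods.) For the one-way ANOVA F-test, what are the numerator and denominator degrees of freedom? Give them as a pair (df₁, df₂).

k = 4 groups, N = 39 total
df = (k−1, N−k) = (4−1, 39−4) = (3, 35)

degrees of freedom = [3, 35]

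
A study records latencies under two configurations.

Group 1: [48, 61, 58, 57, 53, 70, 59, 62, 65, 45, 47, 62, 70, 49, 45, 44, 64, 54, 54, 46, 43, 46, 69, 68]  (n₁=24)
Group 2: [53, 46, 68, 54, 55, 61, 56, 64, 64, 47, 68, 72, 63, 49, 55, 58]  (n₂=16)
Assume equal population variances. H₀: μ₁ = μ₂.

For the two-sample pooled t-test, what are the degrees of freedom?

df = n₁ + n₂ − 2 = 24 + 16 − 2 = 38

degrees of freedom = 38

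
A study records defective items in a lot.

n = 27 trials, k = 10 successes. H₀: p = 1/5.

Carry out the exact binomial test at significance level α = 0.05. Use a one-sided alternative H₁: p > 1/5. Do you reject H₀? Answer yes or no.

reject H₀: yes

Exact binomial: n=27, k=10, p₀=1/5=0.2000
P(X≥10) from Σ C(n,i)·p₀^i·(1−p₀)^(n−i)
p-value (one-sided, H₁ greater) = 0.03043
At α=0.05: p < α → reject H₀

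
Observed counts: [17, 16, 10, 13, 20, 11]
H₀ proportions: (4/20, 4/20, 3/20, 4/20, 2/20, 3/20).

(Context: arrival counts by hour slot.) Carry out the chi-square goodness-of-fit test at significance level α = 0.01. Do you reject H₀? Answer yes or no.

reject H₀: yes

n = 87; E_i = n·p_i = [17.40, 17.40, 13.05, 17.40, 8.70, 13.05]
χ² = (17−17.40)²/17.40 + (16−17.40)²/17.40 + (10−13.05)²/13.05 + (13−17.40)²/17.40 + (20−8.70)²/8.70 + (11−13.05)²/13.05 = 16.9464
df = 5
p-value (upper-tail) = 0.00460
At α=0.01: p < α → reject H₀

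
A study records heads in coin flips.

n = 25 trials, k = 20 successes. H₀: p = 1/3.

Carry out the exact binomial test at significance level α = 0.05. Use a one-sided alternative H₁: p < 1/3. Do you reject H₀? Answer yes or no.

reject H₀: no

Exact binomial: n=25, k=20, p₀=1/3=0.3333
P(X≤20) from Σ C(n,i)·p₀^i·(1−p₀)^(n−i)
p-value (one-sided, H₁ less) = 1.00000
At α=0.05: p ≥ α → fail to reject H₀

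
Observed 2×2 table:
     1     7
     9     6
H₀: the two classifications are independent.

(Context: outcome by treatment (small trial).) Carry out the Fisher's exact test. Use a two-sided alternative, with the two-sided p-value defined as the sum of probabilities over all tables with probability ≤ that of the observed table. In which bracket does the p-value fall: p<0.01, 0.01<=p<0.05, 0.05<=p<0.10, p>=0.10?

p-value bracket: 0.05<=p<0.10

Margins: r₁=8, r₂=15, c₁=10, c₂=13, n=23
p_obs = C(8,1)·C(15,9)/C(23,10); sum pmf over tables with pmf ≤ p_obs
p-value (two-sided) = 0.07430
→ bracket: 0.05<=p<0.10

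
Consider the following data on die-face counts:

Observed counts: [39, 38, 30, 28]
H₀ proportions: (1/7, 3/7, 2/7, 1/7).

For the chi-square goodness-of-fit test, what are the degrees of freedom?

df = k − 1 = 4 − 1 = 3

degrees of freedom = 3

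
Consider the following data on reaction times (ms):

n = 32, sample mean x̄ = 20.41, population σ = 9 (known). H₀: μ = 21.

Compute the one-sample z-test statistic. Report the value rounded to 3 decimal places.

test statistic = -0.371

SE = σ/√n = 9/√32 = 1.5910
z = (x̄−μ₀)/SE = (20.41−21)/1.5910 = -0.3708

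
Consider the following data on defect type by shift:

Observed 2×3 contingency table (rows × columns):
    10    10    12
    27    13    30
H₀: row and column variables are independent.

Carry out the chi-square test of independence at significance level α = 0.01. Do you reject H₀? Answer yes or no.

Row totals [32, 70], col totals [37, 23, 42], n=102
χ² = (10−11.61)²/11.61 + (10−7.22)²/7.22 + (12−13.18)²/13.18 + (27−25.39)²/25.39 + (13−15.78)²/15.78 + (30−28.82)²/28.82 = 2.0431
df = 2
p-value (upper-tail) = 0.36004
At α=0.01: p ≥ α → fail to reject H₀

reject H₀: no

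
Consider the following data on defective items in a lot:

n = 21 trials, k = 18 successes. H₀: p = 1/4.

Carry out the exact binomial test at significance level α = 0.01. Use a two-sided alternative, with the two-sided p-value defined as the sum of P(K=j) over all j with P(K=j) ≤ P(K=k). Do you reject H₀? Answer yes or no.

reject H₀: yes

Exact binomial: n=21, k=18, p₀=1/4=0.2500
P(X=j) = C(n,j)·p₀^j·(1−p₀)^(n−j); p = Σ P(X=j) over j with P(X=j) ≤ P(X=18)
p-value (two-sided) = 0.00000
At α=0.01: p < α → reject H₀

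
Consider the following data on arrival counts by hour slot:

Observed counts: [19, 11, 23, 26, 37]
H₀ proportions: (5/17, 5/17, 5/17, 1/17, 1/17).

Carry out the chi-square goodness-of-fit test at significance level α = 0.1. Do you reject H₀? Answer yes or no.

reject H₀: yes

n = 116; E_i = n·p_i = [34.12, 34.12, 34.12, 6.82, 6.82]
χ² = (19−34.12)²/34.12 + (11−34.12)²/34.12 + (23−34.12)²/34.12 + (26−6.82)²/6.82 + (37−6.82)²/6.82 = 213.3310
df = 4
p-value (upper-tail) = 0.00000
At α=0.1: p < α → reject H₀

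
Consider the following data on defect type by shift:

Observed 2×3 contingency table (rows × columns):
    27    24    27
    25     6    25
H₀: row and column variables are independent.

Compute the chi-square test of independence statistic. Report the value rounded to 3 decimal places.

Row totals [78, 56], col totals [52, 30, 52], n=134
χ² = (27−30.27)²/30.27 + (24−17.46)²/17.46 + (27−30.27)²/30.27 + (25−21.73)²/21.73 + (6−12.54)²/12.54 + (25−21.73)²/21.73 = 7.5453
df = 2

test statistic = 7.545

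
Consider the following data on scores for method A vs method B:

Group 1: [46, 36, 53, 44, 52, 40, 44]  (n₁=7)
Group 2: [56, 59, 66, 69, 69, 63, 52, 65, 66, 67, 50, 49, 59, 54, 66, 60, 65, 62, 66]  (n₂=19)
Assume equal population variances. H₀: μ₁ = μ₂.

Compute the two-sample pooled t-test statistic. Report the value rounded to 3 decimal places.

x̄₁=45.000, s₁=6.083, n₁=7
x̄₂=61.211, s₂=6.365, n₂=19
s_p² = [6·6.083² + 18·6.365²]/24 = 39.6316
SE = √(s_p²·(1/7+1/19)) = 2.7834
t = (45.000−61.211)/2.7834 = -5.8239
df = 24

test statistic = -5.824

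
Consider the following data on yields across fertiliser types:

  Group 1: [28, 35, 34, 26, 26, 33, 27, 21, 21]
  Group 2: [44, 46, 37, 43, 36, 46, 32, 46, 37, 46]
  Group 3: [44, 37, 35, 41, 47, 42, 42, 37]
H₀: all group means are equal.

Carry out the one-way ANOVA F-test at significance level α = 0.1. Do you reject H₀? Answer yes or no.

reject H₀: yes

Group means [27.89, 41.30, 40.62], grand mean 36.630
SSB = Σnᵢ(x̄ᵢ−x̄)² = 1033.432; SSW = ΣΣ(x−x̄ᵢ)² = 580.864
MSB = 1033.432/2 = 516.7162; MSW = 580.864/24 = 24.2027
F = MSB/MSW = 21.3496
df = (2, 24)
p-value (upper-tail) = 0.00000
At α=0.1: p < α → reject H₀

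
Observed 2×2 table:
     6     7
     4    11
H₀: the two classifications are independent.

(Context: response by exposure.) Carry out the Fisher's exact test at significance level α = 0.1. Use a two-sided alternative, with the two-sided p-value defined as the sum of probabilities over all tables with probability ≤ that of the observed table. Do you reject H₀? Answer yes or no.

Margins: r₁=13, r₂=15, c₁=10, c₂=18, n=28
p_obs = C(13,6)·C(15,4)/C(28,10); sum pmf over tables with pmf ≤ p_obs
p-value (two-sided) = 0.43280
At α=0.1: p ≥ α → fail to reject H₀

reject H₀: no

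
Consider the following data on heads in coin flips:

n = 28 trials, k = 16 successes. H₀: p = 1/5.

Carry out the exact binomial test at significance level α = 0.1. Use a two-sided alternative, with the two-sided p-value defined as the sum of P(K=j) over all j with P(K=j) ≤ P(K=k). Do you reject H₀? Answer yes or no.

Exact binomial: n=28, k=16, p₀=1/5=0.2000
P(X=j) = C(n,j)·p₀^j·(1−p₀)^(n−j); p = Σ P(X=j) over j with P(X=j) ≤ P(X=16)
p-value (two-sided) = 0.00002
At α=0.1: p < α → reject H₀

reject H₀: yes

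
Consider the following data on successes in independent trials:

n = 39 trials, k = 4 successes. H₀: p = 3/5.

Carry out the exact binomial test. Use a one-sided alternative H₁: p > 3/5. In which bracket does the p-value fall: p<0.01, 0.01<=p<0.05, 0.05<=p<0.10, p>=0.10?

Exact binomial: n=39, k=4, p₀=3/5=0.6000
P(X≥4) from Σ C(n,i)·p₀^i·(1−p₀)^(n−i)
p-value (one-sided, H₁ greater) = 1.00000
→ bracket: p>=0.10

p-value bracket: p>=0.10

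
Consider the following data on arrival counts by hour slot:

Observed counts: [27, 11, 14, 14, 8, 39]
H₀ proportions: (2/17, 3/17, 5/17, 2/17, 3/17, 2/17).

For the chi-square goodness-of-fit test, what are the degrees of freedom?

df = k − 1 = 6 − 1 = 5

degrees of freedom = 5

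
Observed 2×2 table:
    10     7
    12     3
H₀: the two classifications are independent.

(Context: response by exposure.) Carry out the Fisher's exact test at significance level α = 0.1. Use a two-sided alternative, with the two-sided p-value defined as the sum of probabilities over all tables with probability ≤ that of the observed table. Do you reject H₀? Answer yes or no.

reject H₀: no

Margins: r₁=17, r₂=15, c₁=22, c₂=10, n=32
p_obs = C(17,10)·C(15,12)/C(32,22); sum pmf over tables with pmf ≤ p_obs
p-value (two-sided) = 0.26545
At α=0.1: p ≥ α → fail to reject H₀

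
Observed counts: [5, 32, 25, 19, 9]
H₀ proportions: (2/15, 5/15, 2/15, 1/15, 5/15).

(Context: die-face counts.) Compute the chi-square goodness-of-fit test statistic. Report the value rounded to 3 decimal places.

test statistic = 61.167

n = 90; E_i = n·p_i = [12.00, 30.00, 12.00, 6.00, 30.00]
χ² = (5−12.00)²/12.00 + (32−30.00)²/30.00 + (25−12.00)²/12.00 + (19−6.00)²/6.00 + (9−30.00)²/30.00 = 61.1667
df = 4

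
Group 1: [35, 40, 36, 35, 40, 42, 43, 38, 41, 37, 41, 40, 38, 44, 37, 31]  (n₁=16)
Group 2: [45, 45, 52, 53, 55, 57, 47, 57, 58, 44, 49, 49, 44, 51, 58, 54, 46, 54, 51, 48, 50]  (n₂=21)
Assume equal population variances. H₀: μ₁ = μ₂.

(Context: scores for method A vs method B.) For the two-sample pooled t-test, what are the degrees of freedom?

degrees of freedom = 35

df = n₁ + n₂ − 2 = 16 + 21 − 2 = 35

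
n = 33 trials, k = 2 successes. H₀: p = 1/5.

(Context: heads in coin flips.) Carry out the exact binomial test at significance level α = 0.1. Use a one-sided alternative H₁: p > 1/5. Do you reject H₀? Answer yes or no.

reject H₀: no

Exact binomial: n=33, k=2, p₀=1/5=0.2000
P(X≥2) from Σ C(n,i)·p₀^i·(1−p₀)^(n−i)
p-value (one-sided, H₁ greater) = 0.99414
At α=0.1: p ≥ α → fail to reject H₀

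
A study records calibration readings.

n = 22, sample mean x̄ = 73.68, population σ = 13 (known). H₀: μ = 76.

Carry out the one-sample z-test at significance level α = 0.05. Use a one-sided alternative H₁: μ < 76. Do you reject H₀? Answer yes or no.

reject H₀: no

SE = σ/√n = 13/√22 = 2.7716
z = (x̄−μ₀)/SE = (73.68−76)/2.7716 = -0.8371
p-value (one-sided, H₁ less) = 0.20128
At α=0.05: p ≥ α → fail to reject H₀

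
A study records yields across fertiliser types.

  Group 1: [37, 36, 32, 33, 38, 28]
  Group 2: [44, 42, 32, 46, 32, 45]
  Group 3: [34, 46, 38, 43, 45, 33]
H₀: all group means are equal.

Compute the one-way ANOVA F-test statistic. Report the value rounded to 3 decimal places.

test statistic = 2.473

Group means [34.00, 40.17, 39.83], grand mean 38.000
SSB = Σnᵢ(x̄ᵢ−x̄)² = 144.333; SSW = ΣΣ(x−x̄ᵢ)² = 437.667
MSB = 144.333/2 = 72.1667; MSW = 437.667/15 = 29.1778
F = MSB/MSW = 2.4733
df = (2, 15)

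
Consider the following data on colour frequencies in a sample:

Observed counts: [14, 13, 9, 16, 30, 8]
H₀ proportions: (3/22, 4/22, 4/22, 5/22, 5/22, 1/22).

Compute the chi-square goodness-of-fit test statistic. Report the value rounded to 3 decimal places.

n = 90; E_i = n·p_i = [12.27, 16.36, 16.36, 20.45, 20.45, 4.09]
χ² = (14−12.27)²/12.27 + (13−16.36)²/16.36 + (9−16.36)²/16.36 + (16−20.45)²/20.45 + (30−20.45)²/20.45 + (8−4.09)²/4.09 = 13.4081
df = 5

test statistic = 13.408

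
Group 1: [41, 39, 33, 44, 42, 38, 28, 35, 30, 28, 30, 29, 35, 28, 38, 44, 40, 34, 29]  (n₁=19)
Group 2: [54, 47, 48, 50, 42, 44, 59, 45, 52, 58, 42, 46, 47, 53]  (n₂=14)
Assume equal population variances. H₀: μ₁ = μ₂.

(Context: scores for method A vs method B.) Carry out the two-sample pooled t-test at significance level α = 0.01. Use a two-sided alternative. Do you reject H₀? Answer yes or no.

x̄₁=35.000, s₁=5.676, n₁=19
x̄₂=49.071, s₂=5.470, n₂=14
s_p² = [18·5.676² + 13·5.470²]/31 = 31.2558
SE = √(s_p²·(1/19+1/14)) = 1.9692
t = (35.000−49.071)/1.9692 = -7.1459
df = 31
p-value (two-sided) = 0.00000
At α=0.01: p < α → reject H₀

reject H₀: yes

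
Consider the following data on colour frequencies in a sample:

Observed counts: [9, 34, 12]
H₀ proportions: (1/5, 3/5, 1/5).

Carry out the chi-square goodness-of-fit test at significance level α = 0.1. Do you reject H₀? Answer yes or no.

n = 55; E_i = n·p_i = [11.00, 33.00, 11.00]
χ² = (9−11.00)²/11.00 + (34−33.00)²/33.00 + (12−11.00)²/11.00 = 0.4848
df = 2
p-value (upper-tail) = 0.78472
At α=0.1: p ≥ α → fail to reject H₀

reject H₀: no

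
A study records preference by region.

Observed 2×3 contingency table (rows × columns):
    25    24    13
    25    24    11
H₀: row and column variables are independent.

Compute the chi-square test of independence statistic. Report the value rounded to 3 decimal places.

Row totals [62, 60], col totals [50, 48, 24], n=122
χ² = (25−25.41)²/25.41 + (24−24.39)²/24.39 + (13−12.20)²/12.20 + (25−24.59)²/24.59 + (24−23.61)²/23.61 + (11−11.80)²/11.80 = 0.1339
df = 2

test statistic = 0.134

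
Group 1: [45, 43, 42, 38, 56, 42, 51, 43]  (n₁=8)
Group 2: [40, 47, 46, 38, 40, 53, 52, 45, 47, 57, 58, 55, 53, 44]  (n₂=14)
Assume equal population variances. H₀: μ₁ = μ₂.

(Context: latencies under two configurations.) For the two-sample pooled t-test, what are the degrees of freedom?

df = n₁ + n₂ − 2 = 8 + 14 − 2 = 20

degrees of freedom = 20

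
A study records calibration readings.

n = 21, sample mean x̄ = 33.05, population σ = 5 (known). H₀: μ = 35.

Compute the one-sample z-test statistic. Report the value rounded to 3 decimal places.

SE = σ/√n = 5/√21 = 1.0911
z = (x̄−μ₀)/SE = (33.05−35)/1.0911 = -1.7872

test statistic = -1.787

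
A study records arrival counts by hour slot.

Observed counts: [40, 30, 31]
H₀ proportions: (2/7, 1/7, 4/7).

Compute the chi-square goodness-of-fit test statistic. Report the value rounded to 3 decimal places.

test statistic = 33.473

n = 101; E_i = n·p_i = [28.86, 14.43, 57.71]
χ² = (40−28.86)²/28.86 + (30−14.43)²/14.43 + (31−57.71)²/57.71 = 33.4728
df = 2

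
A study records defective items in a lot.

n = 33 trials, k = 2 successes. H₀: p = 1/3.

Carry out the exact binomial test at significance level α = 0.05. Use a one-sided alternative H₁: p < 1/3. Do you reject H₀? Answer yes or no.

Exact binomial: n=33, k=2, p₀=1/3=0.3333
P(X≤2) from Σ C(n,i)·p₀^i·(1−p₀)^(n−i)
p-value (one-sided, H₁ less) = 0.00023
At α=0.05: p < α → reject H₀

reject H₀: yes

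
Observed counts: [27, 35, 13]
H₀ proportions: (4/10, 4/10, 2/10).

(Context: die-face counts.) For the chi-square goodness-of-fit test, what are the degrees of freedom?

df = k − 1 = 3 − 1 = 2

degrees of freedom = 2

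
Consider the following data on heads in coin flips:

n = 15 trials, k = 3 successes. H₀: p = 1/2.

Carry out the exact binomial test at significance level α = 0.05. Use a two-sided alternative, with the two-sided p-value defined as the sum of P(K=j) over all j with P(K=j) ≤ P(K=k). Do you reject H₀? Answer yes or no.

Exact binomial: n=15, k=3, p₀=1/2=0.5000
P(X=j) = C(n,j)·p₀^j·(1−p₀)^(n−j); p = Σ P(X=j) over j with P(X=j) ≤ P(X=3)
p-value (two-sided) = 0.03516
At α=0.05: p < α → reject H₀

reject H₀: yes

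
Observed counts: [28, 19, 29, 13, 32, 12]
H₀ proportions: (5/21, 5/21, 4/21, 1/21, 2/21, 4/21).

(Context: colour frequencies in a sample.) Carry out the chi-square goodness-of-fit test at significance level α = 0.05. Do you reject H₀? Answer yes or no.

n = 133; E_i = n·p_i = [31.67, 31.67, 25.33, 6.33, 12.67, 25.33]
χ² = (28−31.67)²/31.67 + (19−31.67)²/31.67 + (29−25.33)²/25.33 + (13−6.33)²/6.33 + (32−12.67)²/12.67 + (12−25.33)²/25.33 = 49.5658
df = 5
p-value (upper-tail) = 0.00000
At α=0.05: p < α → reject H₀

reject H₀: yes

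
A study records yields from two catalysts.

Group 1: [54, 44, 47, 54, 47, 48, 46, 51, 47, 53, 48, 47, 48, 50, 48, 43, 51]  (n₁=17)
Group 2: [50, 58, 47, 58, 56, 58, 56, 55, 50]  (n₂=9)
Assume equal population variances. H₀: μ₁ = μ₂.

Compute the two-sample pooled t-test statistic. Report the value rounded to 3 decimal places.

x̄₁=48.588, s₁=3.183, n₁=17
x̄₂=54.222, s₂=4.147, n₂=9
s_p² = [16·3.183² + 8·4.147²]/24 = 12.4864
SE = √(s_p²·(1/17+1/9)) = 1.4567
t = (48.588−54.222)/1.4567 = -3.8677
df = 24

test statistic = -3.868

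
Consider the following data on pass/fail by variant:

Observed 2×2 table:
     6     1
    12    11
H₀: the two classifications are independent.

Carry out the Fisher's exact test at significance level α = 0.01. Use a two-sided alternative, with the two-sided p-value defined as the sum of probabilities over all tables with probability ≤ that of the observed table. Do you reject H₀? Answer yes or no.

reject H₀: no

Margins: r₁=7, r₂=23, c₁=18, c₂=12, n=30
p_obs = C(7,6)·C(23,12)/C(30,18); sum pmf over tables with pmf ≤ p_obs
p-value (two-sided) = 0.19314
At α=0.01: p ≥ α → fail to reject H₀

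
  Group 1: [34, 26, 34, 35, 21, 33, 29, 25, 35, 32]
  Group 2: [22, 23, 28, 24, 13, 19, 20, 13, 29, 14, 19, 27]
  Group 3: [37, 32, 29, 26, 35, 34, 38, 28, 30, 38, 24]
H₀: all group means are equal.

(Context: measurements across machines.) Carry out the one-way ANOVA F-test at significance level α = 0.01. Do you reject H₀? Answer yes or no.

reject H₀: yes

Group means [30.40, 20.92, 31.91], grand mean 27.455
SSB = Σnᵢ(x̄ᵢ−x̄)² = 817.956; SSW = ΣΣ(x−x̄ᵢ)² = 804.226
MSB = 817.956/2 = 408.9780; MSW = 804.226/30 = 26.8075
F = MSB/MSW = 15.2561
df = (2, 30)
p-value (upper-tail) = 0.00003
At α=0.01: p < α → reject H₀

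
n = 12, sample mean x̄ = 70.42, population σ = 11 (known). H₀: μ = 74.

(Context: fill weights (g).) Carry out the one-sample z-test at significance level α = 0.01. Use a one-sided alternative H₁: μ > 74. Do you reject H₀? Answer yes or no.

SE = σ/√n = 11/√12 = 3.1754
z = (x̄−μ₀)/SE = (70.42−74)/3.1754 = -1.1274
p-value (one-sided, H₁ greater) = 0.87021
At α=0.01: p ≥ α → fail to reject H₀

reject H₀: no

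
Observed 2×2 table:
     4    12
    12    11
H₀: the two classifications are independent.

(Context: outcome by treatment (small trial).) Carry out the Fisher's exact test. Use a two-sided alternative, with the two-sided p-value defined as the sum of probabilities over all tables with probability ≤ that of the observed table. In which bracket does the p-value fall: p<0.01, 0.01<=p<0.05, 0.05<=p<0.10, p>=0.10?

Margins: r₁=16, r₂=23, c₁=16, c₂=23, n=39
p_obs = C(16,4)·C(23,12)/C(39,16); sum pmf over tables with pmf ≤ p_obs
p-value (two-sided) = 0.11085
→ bracket: p>=0.10

p-value bracket: p>=0.10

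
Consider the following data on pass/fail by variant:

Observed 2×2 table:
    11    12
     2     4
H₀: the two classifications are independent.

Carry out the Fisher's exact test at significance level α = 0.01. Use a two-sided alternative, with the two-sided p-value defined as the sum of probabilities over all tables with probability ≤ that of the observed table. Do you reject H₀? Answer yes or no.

Margins: r₁=23, r₂=6, c₁=13, c₂=16, n=29
p_obs = C(23,11)·C(6,2)/C(29,13); sum pmf over tables with pmf ≤ p_obs
p-value (two-sided) = 0.66284
At α=0.01: p ≥ α → fail to reject H₀

reject H₀: no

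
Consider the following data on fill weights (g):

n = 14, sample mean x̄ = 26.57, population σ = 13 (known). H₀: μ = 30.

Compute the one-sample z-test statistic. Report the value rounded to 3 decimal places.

SE = σ/√n = 13/√14 = 3.4744
z = (x̄−μ₀)/SE = (26.57−30)/3.4744 = -0.9872

test statistic = -0.987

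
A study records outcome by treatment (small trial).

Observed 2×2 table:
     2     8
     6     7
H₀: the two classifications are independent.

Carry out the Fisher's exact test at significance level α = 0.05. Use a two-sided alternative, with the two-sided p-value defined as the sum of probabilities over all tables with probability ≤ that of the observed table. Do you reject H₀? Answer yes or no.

reject H₀: no

Margins: r₁=10, r₂=13, c₁=8, c₂=15, n=23
p_obs = C(10,2)·C(13,6)/C(23,8); sum pmf over tables with pmf ≤ p_obs
p-value (two-sided) = 0.37879
At α=0.05: p ≥ α → fail to reject H₀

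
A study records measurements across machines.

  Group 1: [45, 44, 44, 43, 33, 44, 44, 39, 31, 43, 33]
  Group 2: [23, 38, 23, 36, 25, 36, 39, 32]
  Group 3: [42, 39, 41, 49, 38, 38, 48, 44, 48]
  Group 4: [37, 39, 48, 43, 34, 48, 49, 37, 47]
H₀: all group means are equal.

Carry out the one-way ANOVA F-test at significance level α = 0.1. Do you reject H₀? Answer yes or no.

reject H₀: yes

Group means [40.27, 31.50, 43.00, 42.44], grand mean 39.568
SSB = Σnᵢ(x̄ᵢ−x̄)² = 706.677; SSW = ΣΣ(x−x̄ᵢ)² = 1038.404
MSB = 706.677/3 = 235.5590; MSW = 1038.404/33 = 31.4668
F = MSB/MSW = 7.4860
df = (3, 33)
p-value (upper-tail) = 0.00059
At α=0.1: p < α → reject H₀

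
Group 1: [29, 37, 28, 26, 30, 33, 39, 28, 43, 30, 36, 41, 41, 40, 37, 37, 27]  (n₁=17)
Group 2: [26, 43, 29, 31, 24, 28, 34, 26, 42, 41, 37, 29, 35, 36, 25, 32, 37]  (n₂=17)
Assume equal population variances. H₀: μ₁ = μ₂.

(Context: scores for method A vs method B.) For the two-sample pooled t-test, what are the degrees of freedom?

degrees of freedom = 32

df = n₁ + n₂ − 2 = 17 + 17 − 2 = 32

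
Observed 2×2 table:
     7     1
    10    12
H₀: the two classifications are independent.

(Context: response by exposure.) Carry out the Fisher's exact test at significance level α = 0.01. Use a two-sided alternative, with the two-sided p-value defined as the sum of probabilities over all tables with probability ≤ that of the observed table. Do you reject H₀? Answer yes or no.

reject H₀: no

Margins: r₁=8, r₂=22, c₁=17, c₂=13, n=30
p_obs = C(8,7)·C(22,10)/C(30,17); sum pmf over tables with pmf ≤ p_obs
p-value (two-sided) = 0.09243
At α=0.01: p ≥ α → fail to reject H₀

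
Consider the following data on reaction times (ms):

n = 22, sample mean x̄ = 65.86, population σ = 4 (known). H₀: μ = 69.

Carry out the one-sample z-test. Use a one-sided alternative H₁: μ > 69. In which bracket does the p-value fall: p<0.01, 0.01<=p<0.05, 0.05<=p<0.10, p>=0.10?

p-value bracket: p>=0.10

SE = σ/√n = 4/√22 = 0.8528
z = (x̄−μ₀)/SE = (65.86−69)/0.8528 = -3.6820
p-value (one-sided, H₁ greater) = 0.99988
→ bracket: p>=0.10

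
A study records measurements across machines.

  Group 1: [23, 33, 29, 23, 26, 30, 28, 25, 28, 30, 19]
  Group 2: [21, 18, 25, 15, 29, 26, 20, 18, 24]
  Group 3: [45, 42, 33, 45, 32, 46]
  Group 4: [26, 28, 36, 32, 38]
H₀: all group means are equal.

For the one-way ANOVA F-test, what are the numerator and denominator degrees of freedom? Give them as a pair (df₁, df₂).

k = 4 groups, N = 31 total
df = (k−1, N−k) = (4−1, 31−4) = (3, 27)

degrees of freedom = [3, 27]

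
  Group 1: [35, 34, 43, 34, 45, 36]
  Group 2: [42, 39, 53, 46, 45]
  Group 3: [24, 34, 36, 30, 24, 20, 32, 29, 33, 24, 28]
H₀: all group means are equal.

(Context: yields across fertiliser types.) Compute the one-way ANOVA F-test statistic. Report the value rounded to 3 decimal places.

test statistic = 19.758

Group means [37.83, 45.00, 28.55], grand mean 34.818
SSB = Σnᵢ(x̄ᵢ−x̄)² = 1005.712; SSW = ΣΣ(x−x̄ᵢ)² = 483.561
MSB = 1005.712/2 = 502.8561; MSW = 483.561/19 = 25.4506
F = MSB/MSW = 19.7582
df = (2, 19)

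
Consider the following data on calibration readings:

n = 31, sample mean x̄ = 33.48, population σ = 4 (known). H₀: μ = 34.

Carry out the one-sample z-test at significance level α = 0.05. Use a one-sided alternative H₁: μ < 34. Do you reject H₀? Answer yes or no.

reject H₀: no

SE = σ/√n = 4/√31 = 0.7184
z = (x̄−μ₀)/SE = (33.48−34)/0.7184 = -0.7238
p-value (one-sided, H₁ less) = 0.23459
At α=0.05: p ≥ α → fail to reject H₀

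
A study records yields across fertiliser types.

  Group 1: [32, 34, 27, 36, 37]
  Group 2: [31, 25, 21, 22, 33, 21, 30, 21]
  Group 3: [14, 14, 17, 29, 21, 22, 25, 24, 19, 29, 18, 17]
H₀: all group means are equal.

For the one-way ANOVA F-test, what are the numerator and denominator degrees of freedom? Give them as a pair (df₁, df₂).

k = 3 groups, N = 25 total
df = (k−1, N−k) = (3−1, 25−3) = (2, 22)

degrees of freedom = [2, 22]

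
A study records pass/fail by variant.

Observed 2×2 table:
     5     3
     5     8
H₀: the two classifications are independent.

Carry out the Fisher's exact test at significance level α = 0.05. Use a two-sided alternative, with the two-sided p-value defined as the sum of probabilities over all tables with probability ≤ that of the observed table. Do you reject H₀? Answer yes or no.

reject H₀: no

Margins: r₁=8, r₂=13, c₁=10, c₂=11, n=21
p_obs = C(8,5)·C(13,5)/C(21,10); sum pmf over tables with pmf ≤ p_obs
p-value (two-sided) = 0.38700
At α=0.05: p ≥ α → fail to reject H₀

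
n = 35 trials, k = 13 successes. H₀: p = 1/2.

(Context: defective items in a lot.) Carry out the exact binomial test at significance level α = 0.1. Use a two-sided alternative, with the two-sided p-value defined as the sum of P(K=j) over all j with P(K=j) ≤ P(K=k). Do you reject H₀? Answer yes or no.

reject H₀: no

Exact binomial: n=35, k=13, p₀=1/2=0.5000
P(X=j) = C(n,j)·p₀^j·(1−p₀)^(n−j); p = Σ P(X=j) over j with P(X=j) ≤ P(X=13)
p-value (two-sided) = 0.17547
At α=0.1: p ≥ α → fail to reject H₀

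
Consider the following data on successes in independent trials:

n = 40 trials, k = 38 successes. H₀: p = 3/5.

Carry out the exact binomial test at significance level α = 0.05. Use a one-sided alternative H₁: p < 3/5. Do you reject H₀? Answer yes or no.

Exact binomial: n=40, k=38, p₀=3/5=0.6000
P(X≤38) from Σ C(n,i)·p₀^i·(1−p₀)^(n−i)
p-value (one-sided, H₁ less) = 1.00000
At α=0.05: p ≥ α → fail to reject H₀

reject H₀: no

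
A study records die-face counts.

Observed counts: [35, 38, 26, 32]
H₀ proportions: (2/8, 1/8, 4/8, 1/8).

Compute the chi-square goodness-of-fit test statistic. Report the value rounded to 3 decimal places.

n = 131; E_i = n·p_i = [32.75, 16.38, 65.50, 16.38]
χ² = (35−32.75)²/32.75 + (38−16.38)²/16.38 + (26−65.50)²/65.50 + (32−16.38)²/16.38 = 67.4427
df = 3

test statistic = 67.443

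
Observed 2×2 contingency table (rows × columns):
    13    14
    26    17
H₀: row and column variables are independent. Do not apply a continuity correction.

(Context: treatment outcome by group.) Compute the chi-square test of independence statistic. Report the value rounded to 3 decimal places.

Row totals [27, 43], col totals [39, 31], n=70
χ² = (13−15.04)²/15.04 + (14−11.96)²/11.96 + (26−23.96)²/23.96 + (17−19.04)²/19.04 = 1.0198
df = 1

test statistic = 1.020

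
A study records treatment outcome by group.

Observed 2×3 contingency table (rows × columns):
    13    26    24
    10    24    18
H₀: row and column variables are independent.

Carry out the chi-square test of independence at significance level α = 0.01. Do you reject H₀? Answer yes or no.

reject H₀: no

Row totals [63, 52], col totals [23, 50, 42], n=115
χ² = (13−12.60)²/12.60 + (26−27.39)²/27.39 + (24−23.01)²/23.01 + (10−10.40)²/10.40 + (24−22.61)²/22.61 + (18−18.99)²/18.99 = 0.2788
df = 2
p-value (upper-tail) = 0.86987
At α=0.01: p ≥ α → fail to reject H₀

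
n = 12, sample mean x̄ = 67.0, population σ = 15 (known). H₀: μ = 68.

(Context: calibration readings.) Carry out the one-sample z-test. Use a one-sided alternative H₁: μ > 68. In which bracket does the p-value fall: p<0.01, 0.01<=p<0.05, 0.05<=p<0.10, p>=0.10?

p-value bracket: p>=0.10

SE = σ/√n = 15/√12 = 4.3301
z = (x̄−μ₀)/SE = (67.0−68)/4.3301 = -0.2309
p-value (one-sided, H₁ greater) = 0.59132
→ bracket: p>=0.10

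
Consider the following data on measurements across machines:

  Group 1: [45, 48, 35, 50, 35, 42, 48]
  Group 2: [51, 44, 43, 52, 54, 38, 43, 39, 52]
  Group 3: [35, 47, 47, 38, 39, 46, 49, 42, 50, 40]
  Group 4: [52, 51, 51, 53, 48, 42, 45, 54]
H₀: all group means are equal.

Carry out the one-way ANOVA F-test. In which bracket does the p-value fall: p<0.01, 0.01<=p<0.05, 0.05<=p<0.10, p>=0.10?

Group means [43.29, 46.22, 43.30, 49.50], grand mean 45.529
SSB = Σnᵢ(x̄ᵢ−x̄)² = 215.386; SSW = ΣΣ(x−x̄ᵢ)² = 889.084
MSB = 215.386/3 = 71.7955; MSW = 889.084/30 = 29.6361
F = MSB/MSW = 2.4226
df = (3, 30)
p-value (upper-tail) = 0.08531
→ bracket: 0.05<=p<0.10

p-value bracket: 0.05<=p<0.10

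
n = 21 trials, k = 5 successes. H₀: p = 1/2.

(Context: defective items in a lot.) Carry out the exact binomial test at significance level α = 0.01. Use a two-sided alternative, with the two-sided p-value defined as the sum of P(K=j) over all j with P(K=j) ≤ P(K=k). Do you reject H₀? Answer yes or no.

Exact binomial: n=21, k=5, p₀=1/2=0.5000
P(X=j) = C(n,j)·p₀^j·(1−p₀)^(n−j); p = Σ P(X=j) over j with P(X=j) ≤ P(X=5)
p-value (two-sided) = 0.02660
At α=0.01: p ≥ α → fail to reject H₀

reject H₀: no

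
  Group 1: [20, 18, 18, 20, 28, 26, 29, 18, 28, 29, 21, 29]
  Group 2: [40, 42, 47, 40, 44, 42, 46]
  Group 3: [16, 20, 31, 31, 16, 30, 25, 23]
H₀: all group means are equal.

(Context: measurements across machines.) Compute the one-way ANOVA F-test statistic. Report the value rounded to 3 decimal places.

test statistic = 39.243

Group means [23.67, 43.00, 24.00], grand mean 28.778
SSB = Σnᵢ(x̄ᵢ−x̄)² = 1912.000; SSW = ΣΣ(x−x̄ᵢ)² = 584.667
MSB = 1912.000/2 = 956.0000; MSW = 584.667/24 = 24.3611
F = MSB/MSW = 39.2429
df = (2, 24)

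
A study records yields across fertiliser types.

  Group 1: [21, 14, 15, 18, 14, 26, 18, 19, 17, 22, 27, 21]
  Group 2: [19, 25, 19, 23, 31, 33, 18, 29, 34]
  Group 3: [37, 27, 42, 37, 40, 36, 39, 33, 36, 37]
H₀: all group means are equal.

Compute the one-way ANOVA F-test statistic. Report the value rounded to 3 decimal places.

Group means [19.33, 25.67, 36.40], grand mean 26.677
SSB = Σnᵢ(x̄ᵢ−x̄)² = 1601.708; SSW = ΣΣ(x−x̄ᵢ)² = 671.067
MSB = 1601.708/2 = 800.8538; MSW = 671.067/28 = 23.9667
F = MSB/MSW = 33.4153
df = (2, 28)

test statistic = 33.415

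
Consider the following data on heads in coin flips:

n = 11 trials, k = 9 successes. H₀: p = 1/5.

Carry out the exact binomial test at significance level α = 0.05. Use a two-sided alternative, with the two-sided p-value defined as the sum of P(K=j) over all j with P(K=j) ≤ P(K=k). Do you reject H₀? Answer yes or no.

reject H₀: yes

Exact binomial: n=11, k=9, p₀=1/5=0.2000
P(X=j) = C(n,j)·p₀^j·(1−p₀)^(n−j); p = Σ P(X=j) over j with P(X=j) ≤ P(X=9)
p-value (two-sided) = 0.00002
At α=0.05: p < α → reject H₀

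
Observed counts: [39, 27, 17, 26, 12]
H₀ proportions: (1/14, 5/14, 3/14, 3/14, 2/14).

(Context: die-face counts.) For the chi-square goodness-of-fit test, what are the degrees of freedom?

df = k − 1 = 5 − 1 = 4

degrees of freedom = 4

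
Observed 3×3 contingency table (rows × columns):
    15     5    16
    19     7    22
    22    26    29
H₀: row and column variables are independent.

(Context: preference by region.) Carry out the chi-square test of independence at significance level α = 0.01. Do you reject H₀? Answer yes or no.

Row totals [36, 48, 77], col totals [56, 38, 67], n=161
χ² = (15−12.52)²/12.52 + (5−8.50)²/8.50 + (16−14.98)²/14.98 + (19−16.70)²/16.70 + (7−11.33)²/11.33 + (22−19.98)²/19.98 + (22−26.78)²/26.78 + (26−18.17)²/18.17 + (29−32.04)²/32.04 = 8.6897
df = 4
p-value (upper-tail) = 0.06934
At α=0.01: p ≥ α → fail to reject H₀

reject H₀: no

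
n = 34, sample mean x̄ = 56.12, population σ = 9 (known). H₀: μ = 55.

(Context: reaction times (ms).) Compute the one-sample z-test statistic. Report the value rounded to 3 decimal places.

SE = σ/√n = 9/√34 = 1.5435
z = (x̄−μ₀)/SE = (56.12−55)/1.5435 = 0.7256

test statistic = 0.726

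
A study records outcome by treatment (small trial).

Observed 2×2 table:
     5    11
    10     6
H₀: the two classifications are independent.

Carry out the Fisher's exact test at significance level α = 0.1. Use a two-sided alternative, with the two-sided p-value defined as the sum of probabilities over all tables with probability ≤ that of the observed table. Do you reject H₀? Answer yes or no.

reject H₀: no

Margins: r₁=16, r₂=16, c₁=15, c₂=17, n=32
p_obs = C(16,5)·C(16,10)/C(32,15); sum pmf over tables with pmf ≤ p_obs
p-value (two-sided) = 0.15561
At α=0.1: p ≥ α → fail to reject H₀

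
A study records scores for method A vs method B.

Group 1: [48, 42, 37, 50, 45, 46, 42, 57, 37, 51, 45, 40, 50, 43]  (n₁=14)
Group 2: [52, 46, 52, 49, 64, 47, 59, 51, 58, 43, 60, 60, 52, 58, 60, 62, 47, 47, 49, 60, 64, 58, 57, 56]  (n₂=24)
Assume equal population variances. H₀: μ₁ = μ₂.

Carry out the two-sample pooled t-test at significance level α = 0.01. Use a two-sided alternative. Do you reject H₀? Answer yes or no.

reject H₀: yes

x̄₁=45.214, s₁=5.646, n₁=14
x̄₂=54.625, s₂=6.212, n₂=24
s_p² = [13·5.646² + 23·6.212²]/36 = 36.1662
SE = √(s_p²·(1/14+1/24)) = 2.0224
t = (45.214−54.625)/2.0224 = -4.6532
df = 36
p-value (two-sided) = 0.00004
At α=0.01: p < α → reject H₀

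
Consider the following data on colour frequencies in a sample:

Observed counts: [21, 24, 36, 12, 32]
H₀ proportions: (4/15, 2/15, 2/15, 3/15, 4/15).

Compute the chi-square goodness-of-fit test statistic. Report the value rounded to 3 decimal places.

n = 125; E_i = n·p_i = [33.33, 16.67, 16.67, 25.00, 33.33]
χ² = (21−33.33)²/33.33 + (24−16.67)²/16.67 + (36−16.67)²/16.67 + (12−25.00)²/25.00 + (32−33.33)²/33.33 = 37.0300
df = 4

test statistic = 37.030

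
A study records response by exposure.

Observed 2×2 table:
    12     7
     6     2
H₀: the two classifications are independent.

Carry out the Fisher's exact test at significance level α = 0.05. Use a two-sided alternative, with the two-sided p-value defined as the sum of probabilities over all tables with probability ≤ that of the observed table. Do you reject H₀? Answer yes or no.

Margins: r₁=19, r₂=8, c₁=18, c₂=9, n=27
p_obs = C(19,12)·C(8,6)/C(27,18); sum pmf over tables with pmf ≤ p_obs
p-value (two-sided) = 0.67582
At α=0.05: p ≥ α → fail to reject H₀

reject H₀: no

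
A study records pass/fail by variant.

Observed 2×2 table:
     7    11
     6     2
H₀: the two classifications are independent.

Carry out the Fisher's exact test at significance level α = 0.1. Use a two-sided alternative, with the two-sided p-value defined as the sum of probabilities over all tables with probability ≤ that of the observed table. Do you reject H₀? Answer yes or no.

Margins: r₁=18, r₂=8, c₁=13, c₂=13, n=26
p_obs = C(18,7)·C(8,6)/C(26,13); sum pmf over tables with pmf ≤ p_obs
p-value (two-sided) = 0.20156
At α=0.1: p ≥ α → fail to reject H₀

reject H₀: no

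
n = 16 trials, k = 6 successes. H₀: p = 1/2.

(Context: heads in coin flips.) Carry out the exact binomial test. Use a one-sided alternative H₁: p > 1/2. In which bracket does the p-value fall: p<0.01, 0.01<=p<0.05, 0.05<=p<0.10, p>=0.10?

p-value bracket: p>=0.10

Exact binomial: n=16, k=6, p₀=1/2=0.5000
P(X≥6) from Σ C(n,i)·p₀^i·(1−p₀)^(n−i)
p-value (one-sided, H₁ greater) = 0.89494
→ bracket: p>=0.10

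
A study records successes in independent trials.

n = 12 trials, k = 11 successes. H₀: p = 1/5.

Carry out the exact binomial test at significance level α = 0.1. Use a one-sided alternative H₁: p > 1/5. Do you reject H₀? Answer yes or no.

Exact binomial: n=12, k=11, p₀=1/5=0.2000
P(X≥11) from Σ C(n,i)·p₀^i·(1−p₀)^(n−i)
p-value (one-sided, H₁ greater) = 0.00000
At α=0.1: p < α → reject H₀

reject H₀: yes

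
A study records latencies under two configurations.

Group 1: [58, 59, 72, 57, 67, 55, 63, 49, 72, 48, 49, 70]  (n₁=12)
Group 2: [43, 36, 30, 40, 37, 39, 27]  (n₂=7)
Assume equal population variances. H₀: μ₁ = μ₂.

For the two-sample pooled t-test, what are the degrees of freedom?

df = n₁ + n₂ − 2 = 12 + 7 − 2 = 17

degrees of freedom = 17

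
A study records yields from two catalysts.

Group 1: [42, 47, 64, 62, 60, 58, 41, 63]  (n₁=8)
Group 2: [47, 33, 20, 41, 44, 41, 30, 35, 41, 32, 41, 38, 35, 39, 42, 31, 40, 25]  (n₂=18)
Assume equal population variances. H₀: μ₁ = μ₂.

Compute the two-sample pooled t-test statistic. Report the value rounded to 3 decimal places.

x̄₁=54.625, s₁=9.680, n₁=8
x̄₂=36.389, s₂=6.912, n₂=18
s_p² = [7·9.680² + 17·6.912²]/24 = 61.1730
SE = √(s_p²·(1/8+1/18)) = 3.3234
t = (54.625−36.389)/3.3234 = 5.4871
df = 24

test statistic = 5.487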